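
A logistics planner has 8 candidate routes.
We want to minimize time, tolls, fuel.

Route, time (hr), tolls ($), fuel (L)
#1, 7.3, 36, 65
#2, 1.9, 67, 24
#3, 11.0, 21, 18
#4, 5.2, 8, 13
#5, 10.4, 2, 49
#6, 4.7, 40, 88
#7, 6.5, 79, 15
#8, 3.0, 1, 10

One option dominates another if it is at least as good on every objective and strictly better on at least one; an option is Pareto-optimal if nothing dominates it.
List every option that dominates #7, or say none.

#4, #8

#4: time 5.2≤6.5, tolls 8≤79, fuel 13≤15 — dominates #7.
#8: time 3.0≤6.5, tolls 1≤79, fuel 10≤15 — dominates #7.
Others (#1, #2, #3, #5, #6) are each worse than #7 on at least one objective.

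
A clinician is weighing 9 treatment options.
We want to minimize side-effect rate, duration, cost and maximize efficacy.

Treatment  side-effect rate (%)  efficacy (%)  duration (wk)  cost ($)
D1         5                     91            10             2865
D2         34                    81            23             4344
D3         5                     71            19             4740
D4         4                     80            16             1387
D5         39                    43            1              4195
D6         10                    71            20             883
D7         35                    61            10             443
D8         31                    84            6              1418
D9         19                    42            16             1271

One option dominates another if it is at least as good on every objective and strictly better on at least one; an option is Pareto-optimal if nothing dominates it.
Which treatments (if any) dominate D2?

D1: side-effect rate 5≤34, efficacy 91≥81, duration 10≤23, cost 2865≤4344 — dominates D2.
D8: side-effect rate 31≤34, efficacy 84≥81, duration 6≤23, cost 1418≤4344 — dominates D2.
Others (D3, D4, D5, D6, D7, D9) are each worse than D2 on at least one objective.

D1, D8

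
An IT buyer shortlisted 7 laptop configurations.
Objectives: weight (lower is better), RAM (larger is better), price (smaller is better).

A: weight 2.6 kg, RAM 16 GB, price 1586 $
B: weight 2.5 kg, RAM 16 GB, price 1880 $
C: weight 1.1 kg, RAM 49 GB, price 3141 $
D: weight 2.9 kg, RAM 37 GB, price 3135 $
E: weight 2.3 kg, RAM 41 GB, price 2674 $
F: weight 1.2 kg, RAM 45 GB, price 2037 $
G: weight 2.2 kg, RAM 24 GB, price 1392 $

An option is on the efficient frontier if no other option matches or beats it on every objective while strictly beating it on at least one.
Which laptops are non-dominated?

C, F, G

A: dominated by G (weight 2.2≤2.6, RAM 24≥16, price 1392≤1586).
B: dominated by G (weight 2.2≤2.5, RAM 24≥16, price 1392≤1880).
C: not dominated (best weight).
D: dominated by E (weight 2.3≤2.9, RAM 41≥37, price 2674≤3135).
E: dominated by F (weight 1.2≤2.3, RAM 45≥41, price 2037≤2674).
F: not dominated.
G: not dominated (best price).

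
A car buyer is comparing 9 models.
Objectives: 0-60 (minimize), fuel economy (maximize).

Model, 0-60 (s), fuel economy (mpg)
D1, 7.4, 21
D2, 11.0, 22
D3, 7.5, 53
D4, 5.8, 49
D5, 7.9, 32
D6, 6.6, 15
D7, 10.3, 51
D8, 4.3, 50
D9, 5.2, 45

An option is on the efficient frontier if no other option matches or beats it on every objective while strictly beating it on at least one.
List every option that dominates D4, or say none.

D8: 0-60 4.3≤5.8, fuel economy 50≥49 — dominates D4.
Others (D1, D2, D3, D5, D6, D7, D9) are each worse than D4 on at least one objective.

D8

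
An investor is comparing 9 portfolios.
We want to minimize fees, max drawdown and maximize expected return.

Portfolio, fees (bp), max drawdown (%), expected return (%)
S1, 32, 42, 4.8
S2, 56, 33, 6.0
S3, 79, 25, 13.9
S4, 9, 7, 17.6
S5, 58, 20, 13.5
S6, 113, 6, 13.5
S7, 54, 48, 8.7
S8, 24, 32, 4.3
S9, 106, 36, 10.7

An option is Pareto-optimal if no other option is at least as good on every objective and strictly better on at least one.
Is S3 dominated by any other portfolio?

S4 vs S3: fees 9≤79, max drawdown 7≤25, expected return 17.6≥13.9 — S4 is at least as good on every objective and strictly better on at least one, so S4 dominates S3.

Yes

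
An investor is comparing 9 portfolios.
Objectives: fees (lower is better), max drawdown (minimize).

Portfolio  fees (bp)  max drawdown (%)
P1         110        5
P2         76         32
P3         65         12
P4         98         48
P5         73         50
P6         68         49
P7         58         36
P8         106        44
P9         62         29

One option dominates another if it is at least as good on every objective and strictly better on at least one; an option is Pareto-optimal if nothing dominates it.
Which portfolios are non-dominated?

P1: not dominated (best max drawdown).
P2: dominated by P3 (fees 65≤76, max drawdown 12≤32).
P3: not dominated.
P4: dominated by P2 (fees 76≤98, max drawdown 32≤48).
P5: dominated by P3 (fees 65≤73, max drawdown 12≤50).
P6: dominated by P3 (fees 65≤68, max drawdown 12≤49).
P7: not dominated (best fees).
P8: dominated by P2 (fees 76≤106, max drawdown 32≤44).
P9: not dominated.

P1, P3, P7, P9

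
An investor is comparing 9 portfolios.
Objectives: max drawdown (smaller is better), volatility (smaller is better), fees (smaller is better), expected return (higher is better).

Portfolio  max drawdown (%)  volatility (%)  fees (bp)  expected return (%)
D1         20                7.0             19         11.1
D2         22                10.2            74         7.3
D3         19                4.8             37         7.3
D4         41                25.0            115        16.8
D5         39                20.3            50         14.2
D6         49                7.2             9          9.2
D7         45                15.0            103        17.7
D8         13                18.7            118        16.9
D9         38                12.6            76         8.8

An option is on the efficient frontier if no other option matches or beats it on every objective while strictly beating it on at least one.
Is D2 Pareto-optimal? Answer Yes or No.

No

D1 vs D2: max drawdown 20≤22, volatility 7.0≤10.2, fees 19≤74, expected return 11.1≥7.3 — D1 is at least as good on every objective and strictly better on at least one, so D1 dominates D2.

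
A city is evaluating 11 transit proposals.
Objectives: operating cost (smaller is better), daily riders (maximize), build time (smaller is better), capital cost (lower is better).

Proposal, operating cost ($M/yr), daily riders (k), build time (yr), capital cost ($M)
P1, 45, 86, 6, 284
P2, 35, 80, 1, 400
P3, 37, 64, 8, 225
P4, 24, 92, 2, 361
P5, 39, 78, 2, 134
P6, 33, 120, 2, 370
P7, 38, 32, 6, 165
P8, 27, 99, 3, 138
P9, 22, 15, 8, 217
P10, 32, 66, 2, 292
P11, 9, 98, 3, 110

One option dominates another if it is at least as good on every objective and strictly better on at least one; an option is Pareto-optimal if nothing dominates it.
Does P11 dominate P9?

P11 vs P9: operating cost 9≤22, daily riders 98≥15, build time 3≤8, capital cost 110≤217 — P11 is at least as good on every objective with at least one strict improvement.

Yes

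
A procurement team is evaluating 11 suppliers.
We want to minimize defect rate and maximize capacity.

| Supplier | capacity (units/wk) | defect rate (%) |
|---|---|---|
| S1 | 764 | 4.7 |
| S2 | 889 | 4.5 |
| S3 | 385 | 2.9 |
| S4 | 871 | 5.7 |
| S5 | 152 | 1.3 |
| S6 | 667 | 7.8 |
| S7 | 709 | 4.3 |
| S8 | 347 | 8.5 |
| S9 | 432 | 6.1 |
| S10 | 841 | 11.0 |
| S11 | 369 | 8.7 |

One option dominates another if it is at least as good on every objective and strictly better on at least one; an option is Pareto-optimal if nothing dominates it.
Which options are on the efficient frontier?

S2, S3, S5, S7

S1: dominated by S2 (capacity 889≥764, defect rate 4.5≤4.7).
S2: not dominated (best capacity).
S3: not dominated.
S4: dominated by S2 (capacity 889≥871, defect rate 4.5≤5.7).
S5: not dominated (best defect rate).
S6: dominated by S1 (capacity 764≥667, defect rate 4.7≤7.8).
S7: not dominated.
S8: dominated by S1 (capacity 764≥347, defect rate 4.7≤8.5).
S9: dominated by S1 (capacity 764≥432, defect rate 4.7≤6.1).
S10: dominated by S2 (capacity 889≥841, defect rate 4.5≤11.0).
S11: dominated by S1 (capacity 764≥369, defect rate 4.7≤8.7).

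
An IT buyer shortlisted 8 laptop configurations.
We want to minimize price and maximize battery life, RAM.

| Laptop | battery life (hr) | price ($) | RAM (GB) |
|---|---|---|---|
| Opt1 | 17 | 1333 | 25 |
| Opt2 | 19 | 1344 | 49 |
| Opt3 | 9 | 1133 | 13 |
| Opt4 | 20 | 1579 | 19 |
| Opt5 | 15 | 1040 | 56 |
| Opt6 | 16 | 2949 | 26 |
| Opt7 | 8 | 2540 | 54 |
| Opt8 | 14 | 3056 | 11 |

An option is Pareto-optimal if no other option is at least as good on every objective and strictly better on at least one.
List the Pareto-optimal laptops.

Opt1: not dominated.
Opt2: not dominated.
Opt3: dominated by Opt5 (battery life 15≥9, price 1040≤1133, RAM 56≥13).
Opt4: not dominated (best battery life).
Opt5: not dominated (best price).
Opt6: dominated by Opt2 (battery life 19≥16, price 1344≤2949, RAM 49≥26).
Opt7: dominated by Opt5 (battery life 15≥8, price 1040≤2540, RAM 56≥54).
Opt8: dominated by Opt1 (battery life 17≥14, price 1333≤3056, RAM 25≥11).

Opt1, Opt2, Opt4, Opt5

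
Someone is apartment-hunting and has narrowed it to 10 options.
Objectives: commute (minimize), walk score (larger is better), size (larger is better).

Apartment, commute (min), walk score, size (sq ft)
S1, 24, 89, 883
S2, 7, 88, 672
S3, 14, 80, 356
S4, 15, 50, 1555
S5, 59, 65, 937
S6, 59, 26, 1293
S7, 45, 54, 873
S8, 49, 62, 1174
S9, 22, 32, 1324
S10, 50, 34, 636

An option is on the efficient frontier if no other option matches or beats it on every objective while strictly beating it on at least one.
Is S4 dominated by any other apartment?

No

S1: worse on commute (24 vs 15).
S2: worse on size (672 vs 1555).
S3: worse on size (356 vs 1555).
S5: worse on commute (59 vs 15).
S6: worse on commute (59 vs 15).
S7: worse on commute (45 vs 15).
S8: worse on commute (49 vs 15).
S9: worse on commute (22 vs 15).
S10: worse on commute (50 vs 15).
No option is at least as good as S4 on every objective and strictly better on one.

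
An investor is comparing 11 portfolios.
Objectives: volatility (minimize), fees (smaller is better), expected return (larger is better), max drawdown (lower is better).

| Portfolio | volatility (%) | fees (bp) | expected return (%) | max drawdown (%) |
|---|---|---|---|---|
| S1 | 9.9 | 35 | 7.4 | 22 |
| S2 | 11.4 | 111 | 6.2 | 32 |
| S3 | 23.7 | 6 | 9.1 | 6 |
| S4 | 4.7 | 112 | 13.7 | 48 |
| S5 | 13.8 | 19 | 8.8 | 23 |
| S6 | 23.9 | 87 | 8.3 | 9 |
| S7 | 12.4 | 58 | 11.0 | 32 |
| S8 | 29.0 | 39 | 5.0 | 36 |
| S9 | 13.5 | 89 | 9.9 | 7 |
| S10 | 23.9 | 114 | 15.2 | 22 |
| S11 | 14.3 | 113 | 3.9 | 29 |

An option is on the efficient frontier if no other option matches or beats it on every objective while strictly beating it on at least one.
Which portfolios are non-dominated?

S1: not dominated.
S2: dominated by S1 (volatility 9.9≤11.4, fees 35≤111, expected return 7.4≥6.2, max drawdown 22≤32).
S3: not dominated (best fees).
S4: not dominated (best volatility).
S5: not dominated.
S6: dominated by S3 (volatility 23.7≤23.9, fees 6≤87, expected return 9.1≥8.3, max drawdown 6≤9).
S7: not dominated.
S8: dominated by S1 (volatility 9.9≤29.0, fees 35≤39, expected return 7.4≥5.0, max drawdown 22≤36).
S9: not dominated.
S10: not dominated (best expected return).
S11: dominated by S1 (volatility 9.9≤14.3, fees 35≤113, expected return 7.4≥3.9, max drawdown 22≤29).

S1, S3, S4, S5, S7, S9, S10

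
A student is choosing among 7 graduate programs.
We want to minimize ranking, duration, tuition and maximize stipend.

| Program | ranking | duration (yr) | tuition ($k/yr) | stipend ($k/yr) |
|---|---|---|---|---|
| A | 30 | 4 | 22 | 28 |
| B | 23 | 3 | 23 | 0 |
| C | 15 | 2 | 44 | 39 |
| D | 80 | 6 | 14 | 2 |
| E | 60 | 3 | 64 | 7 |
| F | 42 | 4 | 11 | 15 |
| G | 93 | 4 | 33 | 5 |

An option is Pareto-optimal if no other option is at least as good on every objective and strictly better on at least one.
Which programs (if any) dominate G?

A: ranking 30≤93, duration 4≤4, tuition 22≤33, stipend 28≥5 — dominates G.
F: ranking 42≤93, duration 4≤4, tuition 11≤33, stipend 15≥5 — dominates G.
Others (B, C, D, E) are each worse than G on at least one objective.

A, F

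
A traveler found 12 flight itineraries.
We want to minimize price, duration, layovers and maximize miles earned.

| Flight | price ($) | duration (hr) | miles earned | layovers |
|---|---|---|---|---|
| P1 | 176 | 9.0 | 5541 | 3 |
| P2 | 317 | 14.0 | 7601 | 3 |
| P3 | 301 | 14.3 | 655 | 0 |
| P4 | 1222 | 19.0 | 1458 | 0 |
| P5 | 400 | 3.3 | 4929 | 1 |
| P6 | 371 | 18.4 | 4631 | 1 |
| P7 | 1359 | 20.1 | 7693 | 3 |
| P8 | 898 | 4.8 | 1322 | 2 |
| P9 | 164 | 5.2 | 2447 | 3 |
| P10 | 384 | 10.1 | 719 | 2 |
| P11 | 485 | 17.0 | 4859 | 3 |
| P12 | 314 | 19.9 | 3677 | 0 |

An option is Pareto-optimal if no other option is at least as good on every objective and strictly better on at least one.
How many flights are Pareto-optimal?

10

P1: not dominated.
P2: not dominated.
P3: not dominated.
P4: not dominated.
P5: not dominated (best duration).
P6: not dominated.
P7: not dominated (best miles earned).
P8: dominated by P5 (price 400≤898, duration 3.3≤4.8, miles earned 4929≥1322, layovers 1≤2).
P9: not dominated (best price).
P10: not dominated.
P11: dominated by P1 (price 176≤485, duration 9.0≤17.0, miles earned 5541≥4859, layovers 3≤3).
P12: not dominated.
Pareto-optimal: P1, P2, P3, P4, P5, P6, P7, P9, P10, P12 → 10.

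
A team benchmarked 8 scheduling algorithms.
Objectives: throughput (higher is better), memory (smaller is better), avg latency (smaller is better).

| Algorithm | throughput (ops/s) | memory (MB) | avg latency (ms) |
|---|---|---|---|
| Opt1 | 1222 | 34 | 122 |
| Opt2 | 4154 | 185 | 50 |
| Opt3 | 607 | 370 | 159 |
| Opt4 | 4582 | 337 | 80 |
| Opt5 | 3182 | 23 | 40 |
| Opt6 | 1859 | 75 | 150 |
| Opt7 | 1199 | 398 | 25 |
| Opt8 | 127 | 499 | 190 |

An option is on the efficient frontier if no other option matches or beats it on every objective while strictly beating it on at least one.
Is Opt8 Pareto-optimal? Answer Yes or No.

No

Opt1 vs Opt8: throughput 1222≥127, memory 34≤499, avg latency 122≤190 — Opt1 is at least as good on every objective and strictly better on at least one, so Opt1 dominates Opt8.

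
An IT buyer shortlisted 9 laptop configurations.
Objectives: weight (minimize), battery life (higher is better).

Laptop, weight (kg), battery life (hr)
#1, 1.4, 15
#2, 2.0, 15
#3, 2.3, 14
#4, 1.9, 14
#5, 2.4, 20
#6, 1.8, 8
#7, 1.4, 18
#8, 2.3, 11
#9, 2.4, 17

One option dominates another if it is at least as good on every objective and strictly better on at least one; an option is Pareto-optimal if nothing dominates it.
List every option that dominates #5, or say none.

#1: worse on battery life (15 vs 20).
#2: worse on battery life (15 vs 20).
#3: worse on battery life (14 vs 20).
#4: worse on battery life (14 vs 20).
#6: worse on battery life (8 vs 20).
#7: worse on battery life (18 vs 20).
#8: worse on battery life (11 vs 20).
#9: worse on battery life (17 vs 20).
No option dominates #5.

none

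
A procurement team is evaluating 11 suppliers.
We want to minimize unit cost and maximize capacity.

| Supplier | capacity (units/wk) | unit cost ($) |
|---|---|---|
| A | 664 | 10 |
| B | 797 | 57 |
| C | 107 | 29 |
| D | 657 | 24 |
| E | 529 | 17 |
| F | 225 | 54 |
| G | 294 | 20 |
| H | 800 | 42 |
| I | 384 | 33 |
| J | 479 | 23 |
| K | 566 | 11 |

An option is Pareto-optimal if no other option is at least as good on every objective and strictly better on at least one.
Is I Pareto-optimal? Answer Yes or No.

No

A vs I: capacity 664≥384, unit cost 10≤33 — A is at least as good on every objective and strictly better on at least one, so A dominates I.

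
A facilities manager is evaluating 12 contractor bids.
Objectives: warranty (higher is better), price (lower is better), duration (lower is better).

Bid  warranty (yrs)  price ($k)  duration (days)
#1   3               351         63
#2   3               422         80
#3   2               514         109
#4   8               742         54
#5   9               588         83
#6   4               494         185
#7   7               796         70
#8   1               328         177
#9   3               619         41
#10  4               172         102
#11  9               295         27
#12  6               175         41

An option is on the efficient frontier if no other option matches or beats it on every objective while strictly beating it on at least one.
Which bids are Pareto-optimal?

#1: dominated by #11 (warranty 9≥3, price 295≤351, duration 27≤63).
#2: dominated by #1 (warranty 3≥3, price 351≤422, duration 63≤80).
#3: dominated by #1 (warranty 3≥2, price 351≤514, duration 63≤109).
#4: dominated by #11 (warranty 9≥8, price 295≤742, duration 27≤54).
#5: dominated by #11 (warranty 9≥9, price 295≤588, duration 27≤83).
#6: dominated by #10 (warranty 4≥4, price 172≤494, duration 102≤185).
#7: dominated by #4 (warranty 8≥7, price 742≤796, duration 54≤70).
#8: dominated by #10 (warranty 4≥1, price 172≤328, duration 102≤177).
#9: dominated by #11 (warranty 9≥3, price 295≤619, duration 27≤41).
#10: not dominated (best price).
#11: not dominated (best duration).
#12: not dominated.

#10, #11, #12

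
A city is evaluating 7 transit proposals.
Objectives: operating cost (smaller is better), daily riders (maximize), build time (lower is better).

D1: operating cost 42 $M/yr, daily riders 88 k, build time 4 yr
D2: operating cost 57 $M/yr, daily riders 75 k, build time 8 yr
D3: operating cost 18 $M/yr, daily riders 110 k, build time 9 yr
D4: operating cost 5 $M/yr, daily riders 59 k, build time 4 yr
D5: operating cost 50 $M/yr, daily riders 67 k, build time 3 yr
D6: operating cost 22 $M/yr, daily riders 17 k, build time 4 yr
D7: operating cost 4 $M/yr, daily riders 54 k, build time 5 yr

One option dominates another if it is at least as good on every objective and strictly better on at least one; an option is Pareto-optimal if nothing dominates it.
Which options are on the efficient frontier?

D1: not dominated.
D2: dominated by D1 (operating cost 42≤57, daily riders 88≥75, build time 4≤8).
D3: not dominated (best daily riders).
D4: not dominated.
D5: not dominated (best build time).
D6: dominated by D4 (operating cost 5≤22, daily riders 59≥17, build time 4≤4).
D7: not dominated (best operating cost).

D1, D3, D4, D5, D7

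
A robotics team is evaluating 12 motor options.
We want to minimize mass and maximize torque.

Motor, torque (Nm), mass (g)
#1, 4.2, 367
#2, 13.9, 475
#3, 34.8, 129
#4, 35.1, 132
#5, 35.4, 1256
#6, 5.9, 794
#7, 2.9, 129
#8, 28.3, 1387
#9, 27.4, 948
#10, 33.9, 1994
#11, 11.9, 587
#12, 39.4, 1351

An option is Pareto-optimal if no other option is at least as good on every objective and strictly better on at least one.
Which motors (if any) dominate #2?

#3: torque 34.8≥13.9, mass 129≤475 — dominates #2.
#4: torque 35.1≥13.9, mass 132≤475 — dominates #2.
Others (#1, #5, #6, #7, #8, #9, #10, #11, #12) are each worse than #2 on at least one objective.

#3, #4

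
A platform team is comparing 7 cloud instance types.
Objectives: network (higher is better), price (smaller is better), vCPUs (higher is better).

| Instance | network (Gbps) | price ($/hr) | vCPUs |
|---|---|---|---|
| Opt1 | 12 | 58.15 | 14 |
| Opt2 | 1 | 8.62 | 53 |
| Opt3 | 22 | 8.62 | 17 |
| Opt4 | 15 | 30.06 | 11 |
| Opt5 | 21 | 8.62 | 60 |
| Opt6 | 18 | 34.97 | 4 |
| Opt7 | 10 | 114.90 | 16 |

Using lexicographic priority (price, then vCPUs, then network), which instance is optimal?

First minimize price: best is 8.62, kept {Opt2, Opt3, Opt5}.
Then maximize vCPUs: best is 60, kept {Opt5}.

Opt5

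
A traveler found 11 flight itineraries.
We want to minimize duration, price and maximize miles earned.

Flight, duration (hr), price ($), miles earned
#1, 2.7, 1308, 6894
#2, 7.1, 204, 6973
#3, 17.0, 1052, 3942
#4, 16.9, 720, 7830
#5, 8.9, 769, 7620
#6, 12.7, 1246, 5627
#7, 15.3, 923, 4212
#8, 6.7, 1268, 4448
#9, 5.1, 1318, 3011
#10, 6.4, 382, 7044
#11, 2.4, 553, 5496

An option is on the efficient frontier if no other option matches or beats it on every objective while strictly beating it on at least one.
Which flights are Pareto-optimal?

#1, #2, #4, #5, #10, #11

#1: not dominated.
#2: not dominated (best price).
#3: dominated by #2 (duration 7.1≤17.0, price 204≤1052, miles earned 6973≥3942).
#4: not dominated (best miles earned).
#5: not dominated.
#6: dominated by #2 (duration 7.1≤12.7, price 204≤1246, miles earned 6973≥5627).
#7: dominated by #2 (duration 7.1≤15.3, price 204≤923, miles earned 6973≥4212).
#8: dominated by #10 (duration 6.4≤6.7, price 382≤1268, miles earned 7044≥4448).
#9: dominated by #1 (duration 2.7≤5.1, price 1308≤1318, miles earned 6894≥3011).
#10: not dominated.
#11: not dominated (best duration).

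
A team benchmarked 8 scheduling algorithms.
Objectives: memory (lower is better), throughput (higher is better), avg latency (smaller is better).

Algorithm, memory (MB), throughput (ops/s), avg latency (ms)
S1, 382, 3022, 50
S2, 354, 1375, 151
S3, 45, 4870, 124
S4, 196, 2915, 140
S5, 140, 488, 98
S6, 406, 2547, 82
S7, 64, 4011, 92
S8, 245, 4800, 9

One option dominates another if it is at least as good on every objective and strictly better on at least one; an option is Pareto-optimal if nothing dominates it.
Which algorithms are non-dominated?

S3, S7, S8

S1: dominated by S8 (memory 245≤382, throughput 4800≥3022, avg latency 9≤50).
S2: dominated by S3 (memory 45≤354, throughput 4870≥1375, avg latency 124≤151).
S3: not dominated (best memory).
S4: dominated by S3 (memory 45≤196, throughput 4870≥2915, avg latency 124≤140).
S5: dominated by S7 (memory 64≤140, throughput 4011≥488, avg latency 92≤98).
S6: dominated by S1 (memory 382≤406, throughput 3022≥2547, avg latency 50≤82).
S7: not dominated.
S8: not dominated (best avg latency).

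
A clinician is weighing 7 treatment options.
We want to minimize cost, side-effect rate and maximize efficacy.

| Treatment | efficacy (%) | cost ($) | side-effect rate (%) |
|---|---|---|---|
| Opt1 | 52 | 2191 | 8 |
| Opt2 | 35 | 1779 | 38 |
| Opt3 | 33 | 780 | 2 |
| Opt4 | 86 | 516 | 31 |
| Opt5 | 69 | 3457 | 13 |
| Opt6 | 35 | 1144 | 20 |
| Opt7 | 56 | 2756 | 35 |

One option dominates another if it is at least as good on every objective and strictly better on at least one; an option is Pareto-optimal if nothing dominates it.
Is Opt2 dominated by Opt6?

Opt6 vs Opt2: efficacy 35≥35, cost 1144≤1779, side-effect rate 20≤38 — Opt6 is at least as good on every objective with at least one strict improvement.

Yes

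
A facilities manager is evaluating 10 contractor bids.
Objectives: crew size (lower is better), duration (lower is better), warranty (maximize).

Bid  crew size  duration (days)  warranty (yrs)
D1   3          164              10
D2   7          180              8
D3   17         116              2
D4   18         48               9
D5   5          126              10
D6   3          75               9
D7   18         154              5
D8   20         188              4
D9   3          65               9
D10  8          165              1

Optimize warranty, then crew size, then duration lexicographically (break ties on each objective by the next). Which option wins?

D1

First maximize warranty: best is 10, kept {D1, D5}.
Then minimize crew size: best is 3, kept {D1}.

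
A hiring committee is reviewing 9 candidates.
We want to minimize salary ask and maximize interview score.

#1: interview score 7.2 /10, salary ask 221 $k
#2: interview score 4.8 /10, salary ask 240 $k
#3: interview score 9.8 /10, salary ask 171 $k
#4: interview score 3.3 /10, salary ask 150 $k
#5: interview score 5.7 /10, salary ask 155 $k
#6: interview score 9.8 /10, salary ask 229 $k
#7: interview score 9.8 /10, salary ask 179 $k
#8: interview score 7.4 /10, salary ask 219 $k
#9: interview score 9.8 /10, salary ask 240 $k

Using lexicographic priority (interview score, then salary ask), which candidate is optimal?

First maximize interview score: best is 9.8, kept {#3, #6, #7, #9}.
Then minimize salary ask: best is 171, kept {#3}.

#3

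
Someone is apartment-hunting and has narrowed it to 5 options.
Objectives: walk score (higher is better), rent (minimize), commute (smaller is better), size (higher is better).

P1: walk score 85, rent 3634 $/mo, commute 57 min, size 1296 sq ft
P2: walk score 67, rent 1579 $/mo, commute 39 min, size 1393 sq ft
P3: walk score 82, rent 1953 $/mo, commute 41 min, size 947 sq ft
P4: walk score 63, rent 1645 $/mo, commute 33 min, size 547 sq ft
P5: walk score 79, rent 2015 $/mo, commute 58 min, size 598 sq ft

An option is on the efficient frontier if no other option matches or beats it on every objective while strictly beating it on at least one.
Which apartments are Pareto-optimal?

P1: not dominated (best walk score).
P2: not dominated (best rent).
P3: not dominated.
P4: not dominated (best commute).
P5: dominated by P3 (walk score 82≥79, rent 1953≤2015, commute 41≤58, size 947≥598).

P1, P2, P3, P4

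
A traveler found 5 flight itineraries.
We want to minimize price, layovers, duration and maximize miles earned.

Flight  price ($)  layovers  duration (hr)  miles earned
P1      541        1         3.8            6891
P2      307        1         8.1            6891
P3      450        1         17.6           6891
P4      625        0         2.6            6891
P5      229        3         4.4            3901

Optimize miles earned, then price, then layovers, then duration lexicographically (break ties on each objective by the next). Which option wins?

P2

First maximize miles earned: best is 6891, kept {P1, P2, P3, P4}.
Then minimize price: best is 307, kept {P2}.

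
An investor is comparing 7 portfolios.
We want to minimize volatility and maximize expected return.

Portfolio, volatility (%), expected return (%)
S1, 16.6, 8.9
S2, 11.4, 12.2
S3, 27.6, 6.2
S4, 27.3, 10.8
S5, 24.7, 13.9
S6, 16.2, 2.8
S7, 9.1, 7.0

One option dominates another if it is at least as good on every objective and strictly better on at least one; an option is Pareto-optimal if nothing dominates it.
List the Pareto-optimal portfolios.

S1: dominated by S2 (volatility 11.4≤16.6, expected return 12.2≥8.9).
S2: not dominated.
S3: dominated by S1 (volatility 16.6≤27.6, expected return 8.9≥6.2).
S4: dominated by S2 (volatility 11.4≤27.3, expected return 12.2≥10.8).
S5: not dominated (best expected return).
S6: dominated by S2 (volatility 11.4≤16.2, expected return 12.2≥2.8).
S7: not dominated (best volatility).

S2, S5, S7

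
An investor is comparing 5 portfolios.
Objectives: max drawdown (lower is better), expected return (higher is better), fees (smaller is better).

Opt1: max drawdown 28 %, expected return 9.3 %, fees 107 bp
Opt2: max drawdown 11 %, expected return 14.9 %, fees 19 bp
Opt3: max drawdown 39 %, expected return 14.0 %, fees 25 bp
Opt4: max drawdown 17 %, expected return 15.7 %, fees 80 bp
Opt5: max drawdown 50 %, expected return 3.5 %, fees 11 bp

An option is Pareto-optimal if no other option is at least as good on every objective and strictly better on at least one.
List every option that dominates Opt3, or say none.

Opt2: max drawdown 11≤39, expected return 14.9≥14.0, fees 19≤25 — dominates Opt3.
Others (Opt1, Opt4, Opt5) are each worse than Opt3 on at least one objective.

Opt2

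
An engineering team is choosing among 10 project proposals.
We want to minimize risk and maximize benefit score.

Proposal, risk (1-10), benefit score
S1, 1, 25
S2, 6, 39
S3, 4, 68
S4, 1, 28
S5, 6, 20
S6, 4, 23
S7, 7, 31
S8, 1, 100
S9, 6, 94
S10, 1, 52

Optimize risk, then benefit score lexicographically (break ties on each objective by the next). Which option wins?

S8

First minimize risk: best is 1, kept {S1, S4, S8, S10}.
Then maximize benefit score: best is 100, kept {S8}.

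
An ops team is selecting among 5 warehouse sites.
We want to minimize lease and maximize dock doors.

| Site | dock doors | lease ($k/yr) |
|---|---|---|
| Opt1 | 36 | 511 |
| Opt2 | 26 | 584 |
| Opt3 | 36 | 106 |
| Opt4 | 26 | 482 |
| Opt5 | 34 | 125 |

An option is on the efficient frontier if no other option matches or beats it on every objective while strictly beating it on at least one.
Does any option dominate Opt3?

Opt1: worse on lease (511 vs 106).
Opt2: worse on dock doors (26 vs 36).
Opt4: worse on dock doors (26 vs 36).
Opt5: worse on dock doors (34 vs 36).
No option is at least as good as Opt3 on every objective and strictly better on one.

No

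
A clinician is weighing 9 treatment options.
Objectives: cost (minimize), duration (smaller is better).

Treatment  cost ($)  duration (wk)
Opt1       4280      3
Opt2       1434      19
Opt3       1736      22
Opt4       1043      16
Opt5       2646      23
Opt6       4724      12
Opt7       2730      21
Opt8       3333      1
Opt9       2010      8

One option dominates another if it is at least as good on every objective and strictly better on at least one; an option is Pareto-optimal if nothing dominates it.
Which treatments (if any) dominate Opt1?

Opt8: cost 3333≤4280, duration 1≤3 — dominates Opt1.
Others (Opt2, Opt3, Opt4, Opt5, Opt6, Opt7, Opt9) are each worse than Opt1 on at least one objective.

Opt8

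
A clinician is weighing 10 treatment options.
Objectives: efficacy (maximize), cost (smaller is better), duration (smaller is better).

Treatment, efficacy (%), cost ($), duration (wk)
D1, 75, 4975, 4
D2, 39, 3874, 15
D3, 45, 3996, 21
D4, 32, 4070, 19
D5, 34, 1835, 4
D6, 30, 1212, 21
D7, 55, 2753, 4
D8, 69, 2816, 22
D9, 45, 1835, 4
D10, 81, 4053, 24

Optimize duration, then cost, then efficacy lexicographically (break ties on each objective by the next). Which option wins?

D9

First minimize duration: best is 4, kept {D1, D5, D7, D9}.
Then minimize cost: best is 1835, kept {D5, D9}.
Then maximize efficacy: best is 45, kept {D9}.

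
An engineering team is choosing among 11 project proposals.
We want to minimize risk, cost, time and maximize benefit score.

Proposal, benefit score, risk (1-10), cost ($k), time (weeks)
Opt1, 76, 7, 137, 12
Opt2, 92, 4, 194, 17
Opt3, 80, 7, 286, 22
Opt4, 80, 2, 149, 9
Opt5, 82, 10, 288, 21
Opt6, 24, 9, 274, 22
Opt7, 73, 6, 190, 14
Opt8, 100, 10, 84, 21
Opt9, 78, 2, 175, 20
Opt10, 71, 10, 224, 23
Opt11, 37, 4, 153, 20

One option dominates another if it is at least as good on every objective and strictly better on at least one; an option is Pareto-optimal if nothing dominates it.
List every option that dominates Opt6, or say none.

Opt1: benefit score 76≥24, risk 7≤9, cost 137≤274, time 12≤22 — dominates Opt6.
Opt2: benefit score 92≥24, risk 4≤9, cost 194≤274, time 17≤22 — dominates Opt6.
Opt4: benefit score 80≥24, risk 2≤9, cost 149≤274, time 9≤22 — dominates Opt6.
Opt7: benefit score 73≥24, risk 6≤9, cost 190≤274, time 14≤22 — dominates Opt6.
Opt9: benefit score 78≥24, risk 2≤9, cost 175≤274, time 20≤22 — dominates Opt6.
Opt11: benefit score 37≥24, risk 4≤9, cost 153≤274, time 20≤22 — dominates Opt6.
Others (Opt3, Opt5, Opt8, Opt10) are each worse than Opt6 on at least one objective.

Opt1, Opt2, Opt4, Opt7, Opt9, Opt11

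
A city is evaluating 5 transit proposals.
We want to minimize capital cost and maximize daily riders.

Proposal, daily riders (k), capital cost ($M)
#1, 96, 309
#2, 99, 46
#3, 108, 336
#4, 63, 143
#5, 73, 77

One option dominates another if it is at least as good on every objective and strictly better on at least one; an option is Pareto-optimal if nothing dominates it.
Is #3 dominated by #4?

No

#4 vs #3: #4 is worse on daily riders (63 vs 108), so it does not dominate #3.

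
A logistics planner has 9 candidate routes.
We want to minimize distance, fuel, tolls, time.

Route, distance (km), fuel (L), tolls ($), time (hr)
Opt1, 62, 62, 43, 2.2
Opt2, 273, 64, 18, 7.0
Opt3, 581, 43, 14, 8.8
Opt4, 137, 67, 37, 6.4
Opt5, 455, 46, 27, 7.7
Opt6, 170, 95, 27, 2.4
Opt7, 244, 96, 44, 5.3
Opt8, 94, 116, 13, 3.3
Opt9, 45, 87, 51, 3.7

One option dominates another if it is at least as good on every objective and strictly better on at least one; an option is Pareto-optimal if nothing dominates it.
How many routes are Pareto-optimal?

8

Opt1: not dominated (best time).
Opt2: not dominated.
Opt3: not dominated (best fuel).
Opt4: not dominated.
Opt5: not dominated.
Opt6: not dominated.
Opt7: dominated by Opt1 (distance 62≤244, fuel 62≤96, tolls 43≤44, time 2.2≤5.3).
Opt8: not dominated (best tolls).
Opt9: not dominated (best distance).
Pareto-optimal: Opt1, Opt2, Opt3, Opt4, Opt5, Opt6, Opt8, Opt9 → 8.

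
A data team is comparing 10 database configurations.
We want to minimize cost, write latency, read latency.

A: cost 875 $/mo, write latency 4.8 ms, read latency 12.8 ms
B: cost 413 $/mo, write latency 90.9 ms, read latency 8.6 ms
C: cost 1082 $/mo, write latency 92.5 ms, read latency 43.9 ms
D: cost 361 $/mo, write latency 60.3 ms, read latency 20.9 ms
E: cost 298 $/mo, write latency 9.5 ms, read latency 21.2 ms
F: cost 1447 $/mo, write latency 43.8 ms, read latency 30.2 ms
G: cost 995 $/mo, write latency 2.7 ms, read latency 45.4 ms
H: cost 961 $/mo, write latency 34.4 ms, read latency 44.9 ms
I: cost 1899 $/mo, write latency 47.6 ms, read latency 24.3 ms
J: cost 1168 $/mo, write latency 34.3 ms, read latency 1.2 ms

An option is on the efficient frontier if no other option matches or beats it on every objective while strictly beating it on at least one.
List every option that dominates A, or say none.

B: worse on write latency (90.9 vs 4.8).
C: worse on cost (1082 vs 875).
D: worse on write latency (60.3 vs 4.8).
E: worse on write latency (9.5 vs 4.8).
F: worse on cost (1447 vs 875).
G: worse on cost (995 vs 875).
H: worse on cost (961 vs 875).
I: worse on cost (1899 vs 875).
J: worse on cost (1168 vs 875).
No option dominates A.

none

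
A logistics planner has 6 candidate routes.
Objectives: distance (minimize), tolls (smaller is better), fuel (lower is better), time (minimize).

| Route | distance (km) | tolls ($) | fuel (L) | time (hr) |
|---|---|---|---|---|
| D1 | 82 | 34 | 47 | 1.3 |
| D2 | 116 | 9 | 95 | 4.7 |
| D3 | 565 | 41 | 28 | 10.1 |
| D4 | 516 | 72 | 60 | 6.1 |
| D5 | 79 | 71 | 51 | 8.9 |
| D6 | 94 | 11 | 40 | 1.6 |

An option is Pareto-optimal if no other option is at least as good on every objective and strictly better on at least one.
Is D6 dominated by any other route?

D1: worse on tolls (34 vs 11).
D2: worse on distance (116 vs 94).
D3: worse on distance (565 vs 94).
D4: worse on distance (516 vs 94).
D5: worse on tolls (71 vs 11).
No option is at least as good as D6 on every objective and strictly better on one.

No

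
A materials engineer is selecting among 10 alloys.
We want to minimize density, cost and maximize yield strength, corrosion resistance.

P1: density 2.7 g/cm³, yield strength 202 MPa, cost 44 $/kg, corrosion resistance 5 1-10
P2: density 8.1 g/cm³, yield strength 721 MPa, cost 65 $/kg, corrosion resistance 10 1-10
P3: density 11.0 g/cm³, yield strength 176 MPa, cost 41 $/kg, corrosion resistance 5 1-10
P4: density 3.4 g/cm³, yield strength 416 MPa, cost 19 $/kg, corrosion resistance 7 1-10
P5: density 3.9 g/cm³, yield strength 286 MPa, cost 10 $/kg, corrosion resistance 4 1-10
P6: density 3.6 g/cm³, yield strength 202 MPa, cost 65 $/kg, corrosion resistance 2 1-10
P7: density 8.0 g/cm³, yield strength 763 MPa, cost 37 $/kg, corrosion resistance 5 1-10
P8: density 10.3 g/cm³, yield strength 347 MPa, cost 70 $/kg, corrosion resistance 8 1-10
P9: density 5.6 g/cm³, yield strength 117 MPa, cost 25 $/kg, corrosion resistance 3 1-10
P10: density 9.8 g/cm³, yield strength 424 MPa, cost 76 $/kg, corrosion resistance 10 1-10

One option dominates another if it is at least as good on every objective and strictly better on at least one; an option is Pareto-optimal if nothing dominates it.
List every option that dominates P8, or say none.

P2: density 8.1≤10.3, yield strength 721≥347, cost 65≤70, corrosion resistance 10≥8 — dominates P8.
Others (P1, P3, P4, P5, P6, P7, P9, P10) are each worse than P8 on at least one objective.

P2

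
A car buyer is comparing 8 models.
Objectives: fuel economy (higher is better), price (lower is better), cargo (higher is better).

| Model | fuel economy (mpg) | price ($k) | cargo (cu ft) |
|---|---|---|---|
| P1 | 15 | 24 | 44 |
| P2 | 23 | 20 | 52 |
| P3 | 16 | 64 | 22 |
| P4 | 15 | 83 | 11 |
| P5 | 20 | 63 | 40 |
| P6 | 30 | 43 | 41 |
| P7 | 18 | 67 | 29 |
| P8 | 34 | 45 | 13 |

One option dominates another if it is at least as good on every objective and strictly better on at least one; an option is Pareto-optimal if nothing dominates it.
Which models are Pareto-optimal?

P1: dominated by P2 (fuel economy 23≥15, price 20≤24, cargo 52≥44).
P2: not dominated (best price).
P3: dominated by P2 (fuel economy 23≥16, price 20≤64, cargo 52≥22).
P4: dominated by P1 (fuel economy 15≥15, price 24≤83, cargo 44≥11).
P5: dominated by P2 (fuel economy 23≥20, price 20≤63, cargo 52≥40).
P6: not dominated.
P7: dominated by P2 (fuel economy 23≥18, price 20≤67, cargo 52≥29).
P8: not dominated (best fuel economy).

P2, P6, P8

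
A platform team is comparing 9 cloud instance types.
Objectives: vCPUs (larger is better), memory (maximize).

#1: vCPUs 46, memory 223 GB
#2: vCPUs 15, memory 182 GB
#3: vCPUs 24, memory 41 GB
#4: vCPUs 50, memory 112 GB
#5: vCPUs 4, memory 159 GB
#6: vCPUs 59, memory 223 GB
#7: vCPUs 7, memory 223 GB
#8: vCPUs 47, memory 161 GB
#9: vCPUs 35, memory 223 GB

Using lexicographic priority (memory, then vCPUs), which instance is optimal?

#6

First maximize memory: best is 223, kept {#1, #6, #7, #9}.
Then maximize vCPUs: best is 59, kept {#6}.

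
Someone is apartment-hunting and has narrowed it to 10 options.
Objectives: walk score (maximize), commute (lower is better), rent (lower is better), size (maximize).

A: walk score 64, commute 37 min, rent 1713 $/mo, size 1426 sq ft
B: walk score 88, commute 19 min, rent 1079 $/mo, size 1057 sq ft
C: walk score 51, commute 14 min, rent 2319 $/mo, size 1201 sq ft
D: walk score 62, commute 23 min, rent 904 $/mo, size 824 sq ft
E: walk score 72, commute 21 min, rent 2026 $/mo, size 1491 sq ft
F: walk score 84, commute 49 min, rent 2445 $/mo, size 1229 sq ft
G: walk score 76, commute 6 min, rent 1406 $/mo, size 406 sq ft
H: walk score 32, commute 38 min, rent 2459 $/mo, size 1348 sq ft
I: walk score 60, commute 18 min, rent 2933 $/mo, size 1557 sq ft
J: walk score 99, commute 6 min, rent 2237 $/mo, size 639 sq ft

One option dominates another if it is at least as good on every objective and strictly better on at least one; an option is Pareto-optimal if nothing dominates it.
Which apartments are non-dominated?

A, B, C, D, E, F, G, I, J

A: not dominated.
B: not dominated.
C: not dominated.
D: not dominated (best rent).
E: not dominated.
F: not dominated.
G: not dominated.
H: dominated by A (walk score 64≥32, commute 37≤38, rent 1713≤2459, size 1426≥1348).
I: not dominated (best size).
J: not dominated (best walk score).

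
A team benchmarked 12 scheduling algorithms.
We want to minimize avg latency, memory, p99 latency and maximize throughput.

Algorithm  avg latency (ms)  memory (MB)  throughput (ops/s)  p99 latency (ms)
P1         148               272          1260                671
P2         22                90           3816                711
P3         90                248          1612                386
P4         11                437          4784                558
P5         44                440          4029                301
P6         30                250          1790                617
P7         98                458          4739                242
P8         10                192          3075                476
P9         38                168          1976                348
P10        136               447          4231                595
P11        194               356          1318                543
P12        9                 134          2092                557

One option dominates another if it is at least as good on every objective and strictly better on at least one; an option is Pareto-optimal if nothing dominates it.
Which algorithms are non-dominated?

P2, P4, P5, P7, P8, P9, P12

P1: dominated by P3 (avg latency 90≤148, memory 248≤272, throughput 1612≥1260, p99 latency 386≤671).
P2: not dominated (best memory).
P3: dominated by P9 (avg latency 38≤90, memory 168≤248, throughput 1976≥1612, p99 latency 348≤386).
P4: not dominated (best throughput).
P5: not dominated.
P6: dominated by P8 (avg latency 10≤30, memory 192≤250, throughput 3075≥1790, p99 latency 476≤617).
P7: not dominated (best p99 latency).
P8: not dominated.
P9: not dominated.
P10: dominated by P4 (avg latency 11≤136, memory 437≤447, throughput 4784≥4231, p99 latency 558≤595).
P11: dominated by P3 (avg latency 90≤194, memory 248≤356, throughput 1612≥1318, p99 latency 386≤543).
P12: not dominated (best avg latency).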